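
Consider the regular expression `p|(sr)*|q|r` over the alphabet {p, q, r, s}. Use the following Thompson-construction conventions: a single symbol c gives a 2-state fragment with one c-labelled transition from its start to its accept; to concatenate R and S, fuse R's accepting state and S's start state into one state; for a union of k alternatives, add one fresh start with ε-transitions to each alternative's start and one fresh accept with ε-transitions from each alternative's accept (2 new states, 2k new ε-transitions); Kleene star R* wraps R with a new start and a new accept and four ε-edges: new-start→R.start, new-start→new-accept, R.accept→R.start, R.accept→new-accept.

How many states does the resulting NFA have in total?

Bottom-up over the parse tree:
Each of the 5 symbol leaves contributes a 2-state fragment.
  sr = 3 states
  (sr)* = 5 states
  p|(sr)*|q|r = 13 states

13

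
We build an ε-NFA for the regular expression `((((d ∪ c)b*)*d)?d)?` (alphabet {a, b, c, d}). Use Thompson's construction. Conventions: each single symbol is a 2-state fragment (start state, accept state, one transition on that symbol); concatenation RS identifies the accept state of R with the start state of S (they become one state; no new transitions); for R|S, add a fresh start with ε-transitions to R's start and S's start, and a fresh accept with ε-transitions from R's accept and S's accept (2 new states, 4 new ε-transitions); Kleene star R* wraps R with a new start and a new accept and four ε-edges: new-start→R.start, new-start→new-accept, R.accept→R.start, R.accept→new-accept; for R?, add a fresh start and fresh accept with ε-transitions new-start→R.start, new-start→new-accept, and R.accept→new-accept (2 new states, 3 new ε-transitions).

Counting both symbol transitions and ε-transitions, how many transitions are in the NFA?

By structural recursion:
Each of the 5 symbol leaves contributes 1 transition (1 symbol, 0 ε).
  d ∪ c — 6 transitions (2 symbol, 4 ε)
  b* — 5 transitions (1 symbol, 4 ε)
  (d ∪ c)b* — 11 transitions (3 symbol, 8 ε)
  ((d ∪ c)b*)* — 15 transitions (3 symbol, 12 ε)
  ((d ∪ c)b*)*d — 16 transitions (4 symbol, 12 ε)
  (((d ∪ c)b*)*d)? — 19 transitions (4 symbol, 15 ε)
  (((d ∪ c)b*)*d)?d — 20 transitions (5 symbol, 15 ε)
  ((((d ∪ c)b*)*d)?d)? — 23 transitions (5 symbol, 18 ε)

23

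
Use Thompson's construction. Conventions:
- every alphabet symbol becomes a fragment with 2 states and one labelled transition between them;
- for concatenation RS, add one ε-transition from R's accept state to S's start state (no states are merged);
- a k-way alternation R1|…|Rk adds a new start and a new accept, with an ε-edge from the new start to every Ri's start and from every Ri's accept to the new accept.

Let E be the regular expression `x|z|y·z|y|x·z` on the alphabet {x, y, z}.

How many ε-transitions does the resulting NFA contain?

Recursing over subexpressions:
Each of the 7 symbol leaves contributes 0 ε-transitions.
  y·z : 1 ε-transition
  x·z : 1 ε-transition
  x|z|y·z|y|x·z : 12 ε-transitions

12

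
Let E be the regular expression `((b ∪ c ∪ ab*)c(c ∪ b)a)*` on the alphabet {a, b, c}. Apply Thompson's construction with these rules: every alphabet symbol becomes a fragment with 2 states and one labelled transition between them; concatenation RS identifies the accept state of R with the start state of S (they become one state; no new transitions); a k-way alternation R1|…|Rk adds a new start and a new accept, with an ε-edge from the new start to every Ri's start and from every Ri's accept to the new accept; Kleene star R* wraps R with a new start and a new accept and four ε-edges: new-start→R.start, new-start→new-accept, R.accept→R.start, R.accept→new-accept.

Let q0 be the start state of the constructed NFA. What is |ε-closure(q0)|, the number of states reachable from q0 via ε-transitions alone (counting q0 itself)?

Compute the ε-closure size of each fragment's start state recursively; a symbol fragment's start has no outgoing ε-edge, so its closure is just itself (size 1).
  b* : the star's fresh start ε-reaches both the body's start and the fresh accept: |closure| = 2 + 1 = 3
  ab* : |closure| equals the left operand's closure size = 1 (its accept is not ε-reachable, so the closure stops there)
  b ∪ c ∪ ab* : new start ε-reaches every alternative's start; none of them accept ε, so the new accept is not reached: |closure| = 1 + 1 + 1 + 1 = 4
  c ∪ b : new start ε-reaches every alternative's start; none of them accept ε, so the new accept is not reached: |closure| = 1 + 1 + 1 = 3
  (b ∪ c ∪ ab*)c(c ∪ b)a : |closure| equals the left operand's closure size = 4 (its accept is not ε-reachable, so the closure stops there)
  ((b ∪ c ∪ ab*)c(c ∪ b)a)* : the star's fresh start ε-reaches both the body's start and the fresh accept: |closure| = 2 + 4 = 6

6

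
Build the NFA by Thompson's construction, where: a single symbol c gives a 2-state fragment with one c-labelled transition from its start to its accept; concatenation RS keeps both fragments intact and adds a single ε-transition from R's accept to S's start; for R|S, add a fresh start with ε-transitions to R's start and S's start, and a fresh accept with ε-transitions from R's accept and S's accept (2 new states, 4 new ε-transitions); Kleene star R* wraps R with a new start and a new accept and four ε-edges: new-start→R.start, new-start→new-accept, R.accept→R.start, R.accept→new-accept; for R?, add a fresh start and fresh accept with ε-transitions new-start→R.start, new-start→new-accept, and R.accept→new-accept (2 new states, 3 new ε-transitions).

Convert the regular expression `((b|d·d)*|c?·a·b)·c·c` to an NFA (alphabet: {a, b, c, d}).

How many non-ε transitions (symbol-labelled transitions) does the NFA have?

Recursing over subexpressions:
Each of the 8 symbol leaves contributes exactly 1 symbol transition.
  d·d = 2 symbol transitions
  b|d·d = 3 symbol transitions
  (b|d·d)* = 3 symbol transitions
  c? = 1 symbol transition
  c?·a·b = 3 symbol transitions
  (b|d·d)*|c?·a·b = 6 symbol transitions
  ((b|d·d)*|c?·a·b)·c·c = 8 symbol transitions

8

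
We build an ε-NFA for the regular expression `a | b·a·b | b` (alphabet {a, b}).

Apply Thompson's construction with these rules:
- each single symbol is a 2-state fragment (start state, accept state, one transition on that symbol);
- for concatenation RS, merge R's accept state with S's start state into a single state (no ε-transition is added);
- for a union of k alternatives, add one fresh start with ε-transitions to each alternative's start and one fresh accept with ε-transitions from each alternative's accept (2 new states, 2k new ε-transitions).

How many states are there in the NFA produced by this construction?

10

Building bottom-up:
Each of the 5 symbol leaves contributes a 2-state fragment.
  b·a·b : 4 states
  a | b·a·b | b : 10 states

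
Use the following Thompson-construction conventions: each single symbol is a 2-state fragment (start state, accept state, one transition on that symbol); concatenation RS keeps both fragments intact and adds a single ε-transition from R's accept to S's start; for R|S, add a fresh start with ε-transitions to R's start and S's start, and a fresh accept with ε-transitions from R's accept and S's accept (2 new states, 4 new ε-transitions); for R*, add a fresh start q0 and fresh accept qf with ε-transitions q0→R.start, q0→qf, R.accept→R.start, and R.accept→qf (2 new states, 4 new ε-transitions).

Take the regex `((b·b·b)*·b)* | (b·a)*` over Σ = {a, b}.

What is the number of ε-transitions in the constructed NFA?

20

Bottom-up over the parse tree:
Each of the 6 symbol leaves contributes 0 ε-transitions.
  b·b·b — 2 ε-transitions
  (b·b·b)* — 6 ε-transitions
  (b·b·b)*·b — 7 ε-transitions
  ((b·b·b)*·b)* — 11 ε-transitions
  b·a — 1 ε-transition
  (b·a)* — 5 ε-transitions
  ((b·b·b)*·b)* | (b·a)* — 20 ε-transitions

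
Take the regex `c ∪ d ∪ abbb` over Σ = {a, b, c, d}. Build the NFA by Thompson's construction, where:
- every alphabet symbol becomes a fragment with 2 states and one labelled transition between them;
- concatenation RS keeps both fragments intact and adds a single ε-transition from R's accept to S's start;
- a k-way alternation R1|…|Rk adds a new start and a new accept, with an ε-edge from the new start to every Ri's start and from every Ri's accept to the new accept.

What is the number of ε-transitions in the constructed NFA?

9

Building bottom-up:
Each of the 6 symbol leaves contributes 0 ε-transitions.
  abbb = 3 ε-transitions
  c ∪ d ∪ abbb = 9 ε-transitions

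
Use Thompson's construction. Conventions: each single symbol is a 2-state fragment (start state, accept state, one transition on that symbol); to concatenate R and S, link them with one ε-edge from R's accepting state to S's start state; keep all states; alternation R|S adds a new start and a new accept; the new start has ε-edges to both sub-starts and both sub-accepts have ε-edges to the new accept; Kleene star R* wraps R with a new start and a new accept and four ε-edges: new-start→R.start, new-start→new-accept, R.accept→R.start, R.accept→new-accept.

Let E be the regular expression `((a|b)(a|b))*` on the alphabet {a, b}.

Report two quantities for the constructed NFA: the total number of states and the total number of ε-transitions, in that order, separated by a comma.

Per subexpression:
Each of the 4 symbol leaves contributes 2 states and 0 ε-transitions.
  a|b — 6 states, 4 ε-transitions
  a|b — 6 states, 4 ε-transitions
  (a|b)(a|b) — 12 states, 9 ε-transitions
  ((a|b)(a|b))* — 14 states, 13 ε-transitions

14, 13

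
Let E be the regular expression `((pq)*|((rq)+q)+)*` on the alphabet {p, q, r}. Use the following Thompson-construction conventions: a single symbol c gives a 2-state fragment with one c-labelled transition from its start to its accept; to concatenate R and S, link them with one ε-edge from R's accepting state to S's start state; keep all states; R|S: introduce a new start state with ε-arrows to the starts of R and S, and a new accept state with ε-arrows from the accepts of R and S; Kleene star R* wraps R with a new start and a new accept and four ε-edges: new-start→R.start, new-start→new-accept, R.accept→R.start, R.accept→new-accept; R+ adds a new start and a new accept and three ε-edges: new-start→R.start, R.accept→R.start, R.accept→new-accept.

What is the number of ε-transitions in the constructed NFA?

21

Per subexpression:
Each of the 5 symbol leaves contributes 0 ε-transitions.
  pq = 1 ε-transition
  (pq)* = 5 ε-transitions
  rq = 1 ε-transition
  (rq)+ = 4 ε-transitions
  (rq)+q = 5 ε-transitions
  ((rq)+q)+ = 8 ε-transitions
  (pq)*|((rq)+q)+ = 17 ε-transitions
  ((pq)*|((rq)+q)+)* = 21 ε-transitions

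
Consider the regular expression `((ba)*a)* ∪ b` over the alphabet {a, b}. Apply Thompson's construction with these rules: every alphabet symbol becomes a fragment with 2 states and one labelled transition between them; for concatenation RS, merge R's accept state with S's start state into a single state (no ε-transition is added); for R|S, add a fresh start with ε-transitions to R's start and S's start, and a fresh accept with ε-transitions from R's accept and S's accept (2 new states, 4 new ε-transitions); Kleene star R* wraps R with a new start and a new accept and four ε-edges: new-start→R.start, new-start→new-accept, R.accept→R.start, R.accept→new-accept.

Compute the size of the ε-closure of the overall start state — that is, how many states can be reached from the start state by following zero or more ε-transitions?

Work bottom-up. For each fragment F, track |ε-closure(F.start)| and whether F's accept lies in that closure (i.e. whether F accepts ε). A single-symbol fragment has closure size 1 and does not accept ε.
  ba : same as the first factor's closure: |ε-closure| = 1
  (ba)* : new start has ε-edges to the inner start and to the new accept, so |ε-closure| = 2 + 1 = 3
  (ba)*a : |ε-closure| = 3 + (1−1) = 3 (closure spills across the concat boundary because the left factor accepts ε)
  ((ba)*a)* : |ε-closure| = 1 (new start) + 3 (body) + 1 (new accept) = 5
  ((ba)*a)* ∪ b : new start ε-reaches every alternative's start; at least one alternative accepts ε, so the union's new accept is reached too: |ε-closure| = 1 + 5 + 1 + 1 = 8

8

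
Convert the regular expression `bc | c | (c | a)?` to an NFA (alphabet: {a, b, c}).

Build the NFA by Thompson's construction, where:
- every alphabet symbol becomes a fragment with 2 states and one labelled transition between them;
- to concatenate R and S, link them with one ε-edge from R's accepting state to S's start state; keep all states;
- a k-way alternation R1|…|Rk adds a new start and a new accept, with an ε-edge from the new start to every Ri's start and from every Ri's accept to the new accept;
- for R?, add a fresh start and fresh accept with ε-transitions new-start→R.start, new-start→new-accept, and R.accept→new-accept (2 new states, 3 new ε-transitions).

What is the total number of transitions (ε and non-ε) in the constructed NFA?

19

Bottom-up over the parse tree:
Each of the 5 symbol leaves contributes 1 transition (1 symbol, 0 ε).
  bc : 3 transitions (2 symbol, 1 ε)
  c | a : 6 transitions (2 symbol, 4 ε)
  (c | a)? : 9 transitions (2 symbol, 7 ε)
  bc | c | (c | a)? : 19 transitions (5 symbol, 14 ε)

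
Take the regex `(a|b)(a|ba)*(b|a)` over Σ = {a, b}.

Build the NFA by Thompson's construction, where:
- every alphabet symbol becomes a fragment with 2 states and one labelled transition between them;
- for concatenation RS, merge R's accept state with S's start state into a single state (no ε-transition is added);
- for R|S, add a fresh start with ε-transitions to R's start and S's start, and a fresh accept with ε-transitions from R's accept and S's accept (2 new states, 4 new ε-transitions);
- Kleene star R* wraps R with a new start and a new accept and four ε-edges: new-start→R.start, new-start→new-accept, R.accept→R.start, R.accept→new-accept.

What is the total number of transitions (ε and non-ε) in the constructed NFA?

23

Building bottom-up:
Each of the 7 symbol leaves contributes 1 transition (1 symbol, 0 ε).
  a|b = 6 transitions (2 symbol, 4 ε)
  ba = 2 transitions (2 symbol, 0 ε)
  a|ba = 7 transitions (3 symbol, 4 ε)
  (a|ba)* = 11 transitions (3 symbol, 8 ε)
  b|a = 6 transitions (2 symbol, 4 ε)
  (a|b)(a|ba)*(b|a) = 23 transitions (7 symbol, 16 ε)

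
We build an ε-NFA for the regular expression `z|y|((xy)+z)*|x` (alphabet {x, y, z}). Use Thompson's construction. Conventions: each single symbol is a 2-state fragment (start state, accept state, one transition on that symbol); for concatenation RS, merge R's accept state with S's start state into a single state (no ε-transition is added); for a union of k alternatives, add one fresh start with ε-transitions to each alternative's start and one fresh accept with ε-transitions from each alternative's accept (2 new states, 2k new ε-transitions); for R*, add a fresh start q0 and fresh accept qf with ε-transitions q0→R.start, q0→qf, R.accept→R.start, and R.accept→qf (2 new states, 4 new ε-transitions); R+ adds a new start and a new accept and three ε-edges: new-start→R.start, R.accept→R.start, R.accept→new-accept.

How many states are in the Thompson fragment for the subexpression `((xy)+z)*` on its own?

8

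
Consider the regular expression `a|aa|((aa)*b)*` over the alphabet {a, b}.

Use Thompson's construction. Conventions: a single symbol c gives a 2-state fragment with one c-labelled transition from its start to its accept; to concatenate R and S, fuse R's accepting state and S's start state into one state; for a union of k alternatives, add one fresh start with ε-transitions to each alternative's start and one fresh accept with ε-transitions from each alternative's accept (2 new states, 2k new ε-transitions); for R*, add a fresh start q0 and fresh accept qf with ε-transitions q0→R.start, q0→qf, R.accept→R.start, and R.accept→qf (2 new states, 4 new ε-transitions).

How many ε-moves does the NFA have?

Bottom-up over the parse tree:
Each of the 6 symbol leaves contributes 0 ε-transitions.
  aa = 0 ε-transitions
  aa = 0 ε-transitions
  (aa)* = 4 ε-transitions
  (aa)*b = 4 ε-transitions
  ((aa)*b)* = 8 ε-transitions
  a|aa|((aa)*b)* = 14 ε-transitions

14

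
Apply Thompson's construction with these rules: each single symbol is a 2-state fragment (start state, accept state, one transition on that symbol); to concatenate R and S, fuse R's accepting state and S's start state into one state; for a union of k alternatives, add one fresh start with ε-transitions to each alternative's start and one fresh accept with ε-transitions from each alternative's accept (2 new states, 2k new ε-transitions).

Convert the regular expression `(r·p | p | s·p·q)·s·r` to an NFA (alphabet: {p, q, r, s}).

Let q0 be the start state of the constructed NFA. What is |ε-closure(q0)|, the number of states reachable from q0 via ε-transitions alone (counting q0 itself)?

Compute the ε-closure size of each fragment's start state recursively; a symbol fragment's start has no outgoing ε-edge, so its closure is just itself (size 1).
  r·p : same as the first factor's closure: |closure| = 1
  s·p·q : same as the first factor's closure: |closure| = 1
  r·p | p | s·p·q : new start ε-reaches every alternative's start; none of them accept ε, so the new accept is not reached: |closure| = 1 + 1 + 1 + 1 = 4
  (r·p | p | s·p·q)·s·r : |closure| equals the left operand's closure size = 4 (its accept is not ε-reachable, so the closure stops there)

4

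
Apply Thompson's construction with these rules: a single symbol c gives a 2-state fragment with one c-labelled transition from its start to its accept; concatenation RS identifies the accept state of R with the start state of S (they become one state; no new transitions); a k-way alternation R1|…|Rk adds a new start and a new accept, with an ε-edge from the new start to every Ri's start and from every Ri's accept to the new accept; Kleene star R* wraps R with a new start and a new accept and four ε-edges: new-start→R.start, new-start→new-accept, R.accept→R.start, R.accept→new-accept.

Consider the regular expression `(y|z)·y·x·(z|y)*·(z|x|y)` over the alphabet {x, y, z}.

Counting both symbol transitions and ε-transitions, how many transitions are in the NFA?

Per subexpression:
Each of the 9 symbol leaves contributes 1 transition (1 symbol, 0 ε).
  y|z : 6 transitions (2 symbol, 4 ε)
  z|y : 6 transitions (2 symbol, 4 ε)
  (z|y)* : 10 transitions (2 symbol, 8 ε)
  z|x|y : 9 transitions (3 symbol, 6 ε)
  (y|z)·y·x·(z|y)*·(z|x|y) : 27 transitions (9 symbol, 18 ε)

27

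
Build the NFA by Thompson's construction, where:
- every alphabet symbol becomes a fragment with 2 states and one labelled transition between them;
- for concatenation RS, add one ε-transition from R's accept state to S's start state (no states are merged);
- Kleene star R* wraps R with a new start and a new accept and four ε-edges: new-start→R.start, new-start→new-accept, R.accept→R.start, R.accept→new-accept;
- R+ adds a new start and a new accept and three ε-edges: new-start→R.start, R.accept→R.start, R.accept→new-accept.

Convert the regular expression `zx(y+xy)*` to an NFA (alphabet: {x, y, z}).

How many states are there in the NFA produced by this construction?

14

Building bottom-up:
Each of the 5 symbol leaves contributes a 2-state fragment.
  y+ = 4 states
  y+xy = 8 states
  (y+xy)* = 10 states
  zx(y+xy)* = 14 states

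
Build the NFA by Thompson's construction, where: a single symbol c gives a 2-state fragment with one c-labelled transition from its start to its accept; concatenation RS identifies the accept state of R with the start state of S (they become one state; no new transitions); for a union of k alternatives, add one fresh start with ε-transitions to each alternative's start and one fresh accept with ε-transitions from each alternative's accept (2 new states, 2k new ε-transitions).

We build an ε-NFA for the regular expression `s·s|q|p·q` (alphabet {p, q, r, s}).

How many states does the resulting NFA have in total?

10

Per subexpression:
Each of the 5 symbol leaves contributes a 2-state fragment.
  s·s : 3 states
  p·q : 3 states
  s·s|q|p·q : 10 states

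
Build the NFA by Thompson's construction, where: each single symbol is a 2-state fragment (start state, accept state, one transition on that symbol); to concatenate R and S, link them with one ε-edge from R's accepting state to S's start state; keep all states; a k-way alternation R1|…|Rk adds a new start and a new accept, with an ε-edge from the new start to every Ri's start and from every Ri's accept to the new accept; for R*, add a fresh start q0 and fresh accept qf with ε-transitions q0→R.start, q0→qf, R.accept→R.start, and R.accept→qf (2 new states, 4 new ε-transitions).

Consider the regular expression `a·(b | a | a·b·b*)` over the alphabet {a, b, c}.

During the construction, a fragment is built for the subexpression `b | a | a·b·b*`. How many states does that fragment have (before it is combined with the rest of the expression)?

14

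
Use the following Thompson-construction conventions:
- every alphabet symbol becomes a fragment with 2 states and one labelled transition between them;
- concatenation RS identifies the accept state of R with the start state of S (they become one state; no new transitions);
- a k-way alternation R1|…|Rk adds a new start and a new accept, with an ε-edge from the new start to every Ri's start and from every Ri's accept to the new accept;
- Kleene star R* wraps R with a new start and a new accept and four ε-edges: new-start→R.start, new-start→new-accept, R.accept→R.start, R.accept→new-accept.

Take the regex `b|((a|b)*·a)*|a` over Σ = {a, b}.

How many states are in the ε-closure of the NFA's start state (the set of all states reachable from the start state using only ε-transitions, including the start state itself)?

11

Work bottom-up. For each fragment F, track |ε-closure(F.start)| and whether F's accept lies in that closure (i.e. whether F accepts ε). A single-symbol fragment has closure size 1 and does not accept ε.
  a|b → |closure| = 1 + 1 + 1 = 3 (the new accept is not ε-reachable since no branch accepts ε)
  (a|b)* → |closure| = 1 (new start) + 3 (body) + 1 (new accept) = 5
  (a|b)*·a → the left operand accepts ε, so the closure extends into the next operand (the shared merged state is already counted); |closure| = 5 + (1−1) = 5
  ((a|b)*·a)* → |closure| = 1 (new start) + 5 (body) + 1 (new accept) = 7
  b|((a|b)*·a)*|a → new start ε-reaches every alternative's start; at least one alternative accepts ε, so the union's new accept is reached too: |closure| = 1 + 1 + 7 + 1 + 1 = 11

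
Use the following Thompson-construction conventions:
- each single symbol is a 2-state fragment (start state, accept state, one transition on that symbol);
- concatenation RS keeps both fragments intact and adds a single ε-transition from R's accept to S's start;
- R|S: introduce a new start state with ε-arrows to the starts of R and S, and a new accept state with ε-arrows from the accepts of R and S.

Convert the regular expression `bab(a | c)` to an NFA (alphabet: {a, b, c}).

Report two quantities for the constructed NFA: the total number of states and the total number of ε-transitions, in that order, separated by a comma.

12, 7

Bottom-up over the parse tree:
Each of the 5 symbol leaves contributes 2 states and 0 ε-transitions.
  a | c = 6 states, 4 ε-transitions
  bab(a | c) = 12 states, 7 ε-transitions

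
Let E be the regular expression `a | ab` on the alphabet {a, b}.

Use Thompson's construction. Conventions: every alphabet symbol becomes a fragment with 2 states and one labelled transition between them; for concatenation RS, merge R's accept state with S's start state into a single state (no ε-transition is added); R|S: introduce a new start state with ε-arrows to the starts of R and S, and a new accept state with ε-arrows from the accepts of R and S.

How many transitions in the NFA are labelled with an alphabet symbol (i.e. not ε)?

Per subexpression:
Each of the 3 symbol leaves contributes exactly 1 symbol transition.
  ab : 2 symbol transitions
  a | ab : 3 symbol transitions

3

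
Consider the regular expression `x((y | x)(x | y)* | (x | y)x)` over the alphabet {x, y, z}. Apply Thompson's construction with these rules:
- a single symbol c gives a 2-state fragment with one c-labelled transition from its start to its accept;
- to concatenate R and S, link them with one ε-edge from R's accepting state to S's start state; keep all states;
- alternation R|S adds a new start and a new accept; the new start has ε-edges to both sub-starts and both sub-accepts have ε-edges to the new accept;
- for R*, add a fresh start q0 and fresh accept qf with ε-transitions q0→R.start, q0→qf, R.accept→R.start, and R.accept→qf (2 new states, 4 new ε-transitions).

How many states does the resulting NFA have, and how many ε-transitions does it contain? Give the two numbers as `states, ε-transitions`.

Bottom-up over the parse tree:
Each of the 8 symbol leaves contributes 2 states and 0 ε-transitions.
  y | x : 6 states, 4 ε-transitions
  x | y : 6 states, 4 ε-transitions
  (x | y)* : 8 states, 8 ε-transitions
  (y | x)(x | y)* : 14 states, 13 ε-transitions
  x | y : 6 states, 4 ε-transitions
  (x | y)x : 8 states, 5 ε-transitions
  (y | x)(x | y)* | (x | y)x : 24 states, 22 ε-transitions
  x((y | x)(x | y)* | (x | y)x) : 26 states, 23 ε-transitions

26, 23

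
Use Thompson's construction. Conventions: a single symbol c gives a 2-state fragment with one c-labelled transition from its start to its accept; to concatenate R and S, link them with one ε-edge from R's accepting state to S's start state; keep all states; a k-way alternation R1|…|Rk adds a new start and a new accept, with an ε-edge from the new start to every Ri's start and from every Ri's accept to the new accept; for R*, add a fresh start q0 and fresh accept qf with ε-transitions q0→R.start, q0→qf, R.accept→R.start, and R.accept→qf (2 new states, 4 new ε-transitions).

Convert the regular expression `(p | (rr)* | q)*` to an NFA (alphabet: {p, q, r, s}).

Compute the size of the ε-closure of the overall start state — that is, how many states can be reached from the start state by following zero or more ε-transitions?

9

Compute the ε-closure size of each fragment's start state recursively; a symbol fragment's start has no outgoing ε-edge, so its closure is just itself (size 1).
  rr — |ε-closure| equals the left operand's closure size = 1 (its accept is not ε-reachable, so the closure stops there)
  (rr)* — the star's fresh start ε-reaches both the body's start and the fresh accept: |ε-closure| = 2 + 1 = 3
  p | (rr)* | q — new start ε-reaches every alternative's start; at least one alternative accepts ε, so the union's new accept is reached too: |ε-closure| = 1 + 1 + 3 + 1 + 1 = 7
  (p | (rr)* | q)* — the star's fresh start ε-reaches both the body's start and the fresh accept: |ε-closure| = 2 + 7 = 9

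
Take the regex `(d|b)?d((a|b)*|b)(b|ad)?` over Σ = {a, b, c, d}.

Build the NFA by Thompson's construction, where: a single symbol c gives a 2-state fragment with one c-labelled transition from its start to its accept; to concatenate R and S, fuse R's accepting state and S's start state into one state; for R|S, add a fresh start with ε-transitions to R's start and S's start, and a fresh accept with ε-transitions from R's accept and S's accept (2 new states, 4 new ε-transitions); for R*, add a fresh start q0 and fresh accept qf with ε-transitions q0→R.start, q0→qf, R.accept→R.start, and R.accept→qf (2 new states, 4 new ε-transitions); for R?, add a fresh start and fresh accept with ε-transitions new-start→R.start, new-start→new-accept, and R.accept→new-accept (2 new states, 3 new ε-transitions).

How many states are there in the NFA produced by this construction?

28

By structural recursion:
Each of the 9 symbol leaves contributes a 2-state fragment.
  d|b — 6 states
  (d|b)? — 8 states
  a|b — 6 states
  (a|b)* — 8 states
  (a|b)*|b — 12 states
  ad — 3 states
  b|ad — 7 states
  (b|ad)? — 9 states
  (d|b)?d((a|b)*|b)(b|ad)? — 28 states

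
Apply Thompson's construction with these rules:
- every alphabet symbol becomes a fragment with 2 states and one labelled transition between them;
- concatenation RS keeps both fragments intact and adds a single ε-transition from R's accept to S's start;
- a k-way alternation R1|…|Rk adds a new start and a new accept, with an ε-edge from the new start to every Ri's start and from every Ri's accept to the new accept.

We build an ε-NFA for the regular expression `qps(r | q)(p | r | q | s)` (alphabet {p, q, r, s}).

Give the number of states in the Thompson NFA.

By structural recursion:
Each of the 9 symbol leaves contributes a 2-state fragment.
  r | q — 6 states
  p | r | q | s — 10 states
  qps(r | q)(p | r | q | s) — 22 states

22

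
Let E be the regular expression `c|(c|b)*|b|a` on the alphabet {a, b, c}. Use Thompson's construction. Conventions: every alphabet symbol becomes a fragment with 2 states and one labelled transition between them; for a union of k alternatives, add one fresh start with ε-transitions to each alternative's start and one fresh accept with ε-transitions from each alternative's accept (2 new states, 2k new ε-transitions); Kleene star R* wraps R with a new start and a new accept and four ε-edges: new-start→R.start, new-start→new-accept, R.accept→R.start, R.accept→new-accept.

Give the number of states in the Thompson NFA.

16

Recursing over subexpressions:
Each of the 5 symbol leaves contributes a 2-state fragment.
  c|b → 6 states
  (c|b)* → 8 states
  c|(c|b)*|b|a → 16 states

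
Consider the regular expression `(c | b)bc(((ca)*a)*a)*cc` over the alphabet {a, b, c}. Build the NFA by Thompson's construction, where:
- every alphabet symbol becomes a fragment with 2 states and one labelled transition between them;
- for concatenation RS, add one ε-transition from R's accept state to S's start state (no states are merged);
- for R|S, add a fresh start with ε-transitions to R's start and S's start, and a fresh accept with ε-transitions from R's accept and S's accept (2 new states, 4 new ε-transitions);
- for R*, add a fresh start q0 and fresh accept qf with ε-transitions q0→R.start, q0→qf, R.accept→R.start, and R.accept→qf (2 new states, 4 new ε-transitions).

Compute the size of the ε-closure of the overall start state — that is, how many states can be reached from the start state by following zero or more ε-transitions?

3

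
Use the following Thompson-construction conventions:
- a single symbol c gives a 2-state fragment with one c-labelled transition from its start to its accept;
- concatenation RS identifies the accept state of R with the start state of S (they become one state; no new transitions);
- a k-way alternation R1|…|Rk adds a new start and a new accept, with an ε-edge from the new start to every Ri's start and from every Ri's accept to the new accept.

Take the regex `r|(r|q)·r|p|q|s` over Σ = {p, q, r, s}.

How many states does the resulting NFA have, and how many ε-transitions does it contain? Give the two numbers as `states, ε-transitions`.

17, 14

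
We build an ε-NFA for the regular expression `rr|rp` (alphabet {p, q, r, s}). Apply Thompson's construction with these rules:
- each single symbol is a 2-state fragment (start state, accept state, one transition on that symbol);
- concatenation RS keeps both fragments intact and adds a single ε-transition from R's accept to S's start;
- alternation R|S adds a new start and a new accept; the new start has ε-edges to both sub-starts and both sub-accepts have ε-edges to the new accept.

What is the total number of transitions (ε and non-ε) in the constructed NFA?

10

Recursing over subexpressions:
Each of the 4 symbol leaves contributes 1 transition (1 symbol, 0 ε).
  rr = 3 transitions (2 symbol, 1 ε)
  rp = 3 transitions (2 symbol, 1 ε)
  rr|rp = 10 transitions (4 symbol, 6 ε)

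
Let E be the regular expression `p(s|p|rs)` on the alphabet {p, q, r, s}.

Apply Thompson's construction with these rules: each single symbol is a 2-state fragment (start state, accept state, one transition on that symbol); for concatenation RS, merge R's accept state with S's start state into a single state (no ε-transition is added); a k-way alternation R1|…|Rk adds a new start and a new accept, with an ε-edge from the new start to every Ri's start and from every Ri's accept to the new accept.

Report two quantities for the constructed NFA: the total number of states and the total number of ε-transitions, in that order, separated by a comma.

10, 6

Per subexpression:
Each of the 5 symbol leaves contributes 2 states and 0 ε-transitions.
  rs : 3 states, 0 ε-transitions
  s|p|rs : 9 states, 6 ε-transitions
  p(s|p|rs) : 10 states, 6 ε-transitions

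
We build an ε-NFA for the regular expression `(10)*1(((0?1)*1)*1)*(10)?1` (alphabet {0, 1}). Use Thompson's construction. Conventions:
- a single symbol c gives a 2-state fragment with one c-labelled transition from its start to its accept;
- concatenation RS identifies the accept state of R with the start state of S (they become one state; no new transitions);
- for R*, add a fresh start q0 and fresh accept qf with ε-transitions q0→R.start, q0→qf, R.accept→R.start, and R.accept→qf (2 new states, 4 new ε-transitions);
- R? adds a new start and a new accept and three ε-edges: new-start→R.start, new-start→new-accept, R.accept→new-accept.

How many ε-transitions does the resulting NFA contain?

Per subexpression:
Each of the 10 symbol leaves contributes 0 ε-transitions.
  10 → 0 ε-transitions
  (10)* → 4 ε-transitions
  0? → 3 ε-transitions
  0?1 → 3 ε-transitions
  (0?1)* → 7 ε-transitions
  (0?1)*1 → 7 ε-transitions
  ((0?1)*1)* → 11 ε-transitions
  ((0?1)*1)*1 → 11 ε-transitions
  (((0?1)*1)*1)* → 15 ε-transitions
  10 → 0 ε-transitions
  (10)? → 3 ε-transitions
  (10)*1(((0?1)*1)*1)*(10)?1 → 22 ε-transitions

22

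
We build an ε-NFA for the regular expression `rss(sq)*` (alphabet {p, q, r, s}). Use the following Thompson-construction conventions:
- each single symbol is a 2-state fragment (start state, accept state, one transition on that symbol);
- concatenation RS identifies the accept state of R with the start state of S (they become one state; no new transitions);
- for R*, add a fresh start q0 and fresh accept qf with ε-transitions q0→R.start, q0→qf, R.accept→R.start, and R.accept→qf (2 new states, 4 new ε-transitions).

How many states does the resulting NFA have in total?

8

Bottom-up over the parse tree:
Each of the 5 symbol leaves contributes a 2-state fragment.
  sq — 3 states
  (sq)* — 5 states
  rss(sq)* — 8 states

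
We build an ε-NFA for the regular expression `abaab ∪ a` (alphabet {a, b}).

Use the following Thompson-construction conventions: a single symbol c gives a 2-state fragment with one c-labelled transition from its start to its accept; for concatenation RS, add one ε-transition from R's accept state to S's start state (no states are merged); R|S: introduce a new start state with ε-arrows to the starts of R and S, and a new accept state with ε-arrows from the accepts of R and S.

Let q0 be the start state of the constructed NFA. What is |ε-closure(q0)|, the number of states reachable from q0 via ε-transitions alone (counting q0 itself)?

3

Work bottom-up. For each fragment F, track |ε-closure(F.start)| and whether F's accept lies in that closure (i.e. whether F accepts ε). A single-symbol fragment has closure size 1 and does not accept ε.
  abaab : same as the first factor's closure: C = 1
  abaab ∪ a : C = 1 + 1 + 1 = 3 (the new accept is not ε-reachable since no branch accepts ε)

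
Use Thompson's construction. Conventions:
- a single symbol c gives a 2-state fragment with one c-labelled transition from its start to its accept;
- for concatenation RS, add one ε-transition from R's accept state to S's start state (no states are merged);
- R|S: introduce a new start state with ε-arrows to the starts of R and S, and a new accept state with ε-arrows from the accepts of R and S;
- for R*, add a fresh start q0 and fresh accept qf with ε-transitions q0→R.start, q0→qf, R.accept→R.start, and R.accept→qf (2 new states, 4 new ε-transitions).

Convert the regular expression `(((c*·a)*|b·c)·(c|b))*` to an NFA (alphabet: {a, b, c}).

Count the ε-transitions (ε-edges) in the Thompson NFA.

23

Recursing over subexpressions:
Each of the 6 symbol leaves contributes 0 ε-transitions.
  c* → 4 ε-transitions
  c*·a → 5 ε-transitions
  (c*·a)* → 9 ε-transitions
  b·c → 1 ε-transition
  (c*·a)*|b·c → 14 ε-transitions
  c|b → 4 ε-transitions
  ((c*·a)*|b·c)·(c|b) → 19 ε-transitions
  (((c*·a)*|b·c)·(c|b))* → 23 ε-transitions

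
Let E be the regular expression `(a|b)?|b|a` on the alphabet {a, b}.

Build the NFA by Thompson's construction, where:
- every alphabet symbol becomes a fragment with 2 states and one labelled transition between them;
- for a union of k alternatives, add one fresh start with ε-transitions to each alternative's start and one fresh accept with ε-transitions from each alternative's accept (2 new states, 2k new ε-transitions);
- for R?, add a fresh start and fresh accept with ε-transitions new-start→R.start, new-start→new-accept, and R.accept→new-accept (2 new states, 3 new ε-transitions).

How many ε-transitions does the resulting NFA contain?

13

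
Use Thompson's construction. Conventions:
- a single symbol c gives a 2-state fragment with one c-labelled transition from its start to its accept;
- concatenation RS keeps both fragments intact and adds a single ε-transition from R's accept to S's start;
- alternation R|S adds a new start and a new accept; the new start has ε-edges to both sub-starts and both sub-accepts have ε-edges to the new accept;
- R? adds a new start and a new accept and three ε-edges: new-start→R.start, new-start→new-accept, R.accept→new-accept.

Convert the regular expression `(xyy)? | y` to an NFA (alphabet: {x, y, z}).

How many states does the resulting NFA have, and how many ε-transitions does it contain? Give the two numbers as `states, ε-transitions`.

Building bottom-up:
Each of the 4 symbol leaves contributes 2 states and 0 ε-transitions.
  xyy → 6 states, 2 ε-transitions
  (xyy)? → 8 states, 5 ε-transitions
  (xyy)? | y → 12 states, 9 ε-transitions

12, 9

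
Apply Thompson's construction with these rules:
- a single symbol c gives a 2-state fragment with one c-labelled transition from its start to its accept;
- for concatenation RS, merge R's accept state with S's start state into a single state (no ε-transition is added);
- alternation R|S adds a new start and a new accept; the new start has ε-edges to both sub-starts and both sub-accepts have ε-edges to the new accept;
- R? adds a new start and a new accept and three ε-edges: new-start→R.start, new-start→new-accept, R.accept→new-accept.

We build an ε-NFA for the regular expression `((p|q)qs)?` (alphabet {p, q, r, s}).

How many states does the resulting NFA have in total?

Bottom-up over the parse tree:
Each of the 4 symbol leaves contributes a 2-state fragment.
  p|q : 6 states
  (p|q)qs : 8 states
  ((p|q)qs)? : 10 states

10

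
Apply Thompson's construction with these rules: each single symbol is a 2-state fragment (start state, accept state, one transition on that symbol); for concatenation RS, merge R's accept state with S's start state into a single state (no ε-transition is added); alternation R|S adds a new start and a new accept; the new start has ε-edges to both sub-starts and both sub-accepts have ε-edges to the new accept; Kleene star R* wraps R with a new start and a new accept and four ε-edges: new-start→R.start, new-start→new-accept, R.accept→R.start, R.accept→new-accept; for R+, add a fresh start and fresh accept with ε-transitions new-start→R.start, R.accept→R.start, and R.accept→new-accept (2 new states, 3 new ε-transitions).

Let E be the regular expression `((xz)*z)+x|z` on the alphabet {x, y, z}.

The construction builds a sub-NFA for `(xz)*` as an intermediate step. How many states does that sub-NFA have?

5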